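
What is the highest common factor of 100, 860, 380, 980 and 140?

gcd(100, 860): 860 = 8·100 + 60; 100 = 1·60 + 40; 60 = 1·40 + 20; 40 = 2·20 + 0 → 20
gcd(20, 380): 380 = 19·20 + 0 → 20
gcd(20, 980): 980 = 49·20 + 0 → 20
gcd(20, 140): 140 = 7·20 + 0 → 20

20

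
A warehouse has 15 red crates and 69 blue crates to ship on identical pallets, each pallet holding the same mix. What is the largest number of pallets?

3

Euclid: 69 = 4·15 + 9; 15 = 1·9 + 6; 9 = 1·6 + 3; 6 = 2·3 + 0. Last nonzero remainder: 3.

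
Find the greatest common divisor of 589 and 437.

589 = 19 · 31
437 = 19 · 23
Common: 19 = 19

19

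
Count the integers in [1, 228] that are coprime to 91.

91 = 7·13. Inclusion–exclusion on these primes:
228 − ⌊228/7⌋ − ⌊228/13⌋ + ⌊228/91⌋ = 181

181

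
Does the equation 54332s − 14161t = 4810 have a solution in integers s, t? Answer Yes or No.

No

gcd(54332, 14161): 54332 = 3·14161 + 11849; 14161 = 1·11849 + 2312; 11849 = 5·2312 + 289; 2312 = 8·289 + 0 → 289
289 does not divide 4810, so a solution does not exist.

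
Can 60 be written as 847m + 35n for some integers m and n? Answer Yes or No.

No

gcd(847, 35): 847 = 24·35 + 7; 35 = 5·7 + 0 → 7
7 does not divide 60, so a solution does not exist.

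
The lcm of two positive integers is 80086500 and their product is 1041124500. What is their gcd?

gcd·lcm = product, so gcd = 1041124500/80086500 = 13.

13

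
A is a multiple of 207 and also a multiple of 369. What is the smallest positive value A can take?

8487

207 = 3² · 23; 369 = 3² · 41
max exponents: 3² · 23 · 41 = 8487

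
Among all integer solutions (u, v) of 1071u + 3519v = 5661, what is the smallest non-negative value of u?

Euclid: 3519 = 3·1071 + 306; 1071 = 3·306 + 153; 306 = 2·153 + 0 → gcd = 153; 5661 = 153·37.
Back-substitution yields 1071·(10) + 3519·(-3) = 153, so one solution is u = 10·37 = 370, v = -3·37 = -111.
Solutions in u differ by 3519/153 = 23; the one in [0, 23) is 370 mod 23 = 2.

2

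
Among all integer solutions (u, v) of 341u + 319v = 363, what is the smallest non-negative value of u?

Euclid: 341 = 1·319 + 22; 319 = 14·22 + 11; 22 = 2·11 + 0 → gcd = 11; 363 = 11·33.
Back-substitution yields 341·(-14) + 319·(15) = 11, so one solution is u = -14·33 = -462, v = 15·33 = 495.
Solutions in u differ by 319/11 = 29; the one in [0, 29) is -462 mod 29 = 2.

2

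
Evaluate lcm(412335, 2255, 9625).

lcm(412335, 2255) = 412335·2255/gcd = 929815425/55 = 16905735
lcm(16905735, 9625) = 16905735·9625/gcd = 162717699375/385 = 422643375

422643375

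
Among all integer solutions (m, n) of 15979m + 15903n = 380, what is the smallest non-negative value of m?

5

Euclid: 15979 = 1·15903 + 76; 15903 = 209·76 + 19; 76 = 4·19 + 0 → gcd = 19; 380 = 19·20.
Back-substitution yields 15979·(-209) + 15903·(210) = 19, so one solution is m = -209·20 = -4180, n = 210·20 = 4200.
Solutions in m differ by 15903/19 = 837; the one in [0, 837) is -4180 mod 837 = 5.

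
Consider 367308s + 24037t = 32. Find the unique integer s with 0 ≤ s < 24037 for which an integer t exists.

12572

Reduce mod 24037: 367308s ≡ 32 (mod 24037). With g = gcd(367308, 24037) = 1 dividing 32, divide through: 367308s ≡ 32 (mod 24037).
Since gcd(367308, 24037) = 1, s ≡ 32·(367308)⁻¹ ≡ 12572 (mod 24037). Smallest non-negative: 12572.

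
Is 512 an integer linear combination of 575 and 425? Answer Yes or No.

No

gcd(575, 425): 575 = 1·425 + 150; 425 = 2·150 + 125; 150 = 1·125 + 25; 125 = 5·25 + 0 → 25
25 does not divide 512, so a solution does not exist.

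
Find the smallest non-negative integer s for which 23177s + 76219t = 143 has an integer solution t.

6097

Euclid: 76219 = 3·23177 + 6688; 23177 = 3·6688 + 3113; 6688 = 2·3113 + 462; 3113 = 6·462 + 341; 462 = 1·341 + 121; 341 = 2·121 + 99; 121 = 1·99 + 22; 99 = 4·22 + 11; 22 = 2·11 + 0 → gcd = 11; 143 = 11·13.
Back-substitution yields 23177·(3134) + 76219·(-953) = 11, so one solution is s = 3134·13 = 40742, t = -953·13 = -12389.
Solutions in s differ by 76219/11 = 6929; the one in [0, 6929) is 40742 mod 6929 = 6097.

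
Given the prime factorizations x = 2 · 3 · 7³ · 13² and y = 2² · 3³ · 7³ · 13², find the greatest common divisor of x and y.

min exponent per shared prime: 2 · 3 · 7³ · 13² = 347802

347802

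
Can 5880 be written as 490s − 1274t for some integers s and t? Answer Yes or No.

Yes

gcd(490, 1274): 1274 = 2·490 + 294; 490 = 1·294 + 196; 294 = 1·196 + 98; 196 = 2·98 + 0 → 98
98 divides 5880, so a solution exists.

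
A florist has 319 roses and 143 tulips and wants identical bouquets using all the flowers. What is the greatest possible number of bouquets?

Euclid: 319 = 2·143 + 33; 143 = 4·33 + 11; 33 = 3·11 + 0. Last nonzero remainder: 11.

11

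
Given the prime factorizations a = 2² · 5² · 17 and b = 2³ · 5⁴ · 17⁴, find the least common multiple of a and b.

417605000

max exponent per prime: 2³ · 5⁴ · 17⁴ = 417605000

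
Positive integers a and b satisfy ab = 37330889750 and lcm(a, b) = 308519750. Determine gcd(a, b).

From gcd × lcm = ab: gcd = 37330889750 / 308519750 = 121.

121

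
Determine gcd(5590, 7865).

65

Euclid: 7865 = 1·5590 + 2275; 5590 = 2·2275 + 1040; 2275 = 2·1040 + 195; 1040 = 5·195 + 65; 195 = 3·65 + 0. Last nonzero remainder: 65.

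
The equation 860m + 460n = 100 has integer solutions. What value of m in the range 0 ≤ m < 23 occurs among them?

6

Euclid: 860 = 1·460 + 400; 460 = 1·400 + 60; 400 = 6·60 + 40; 60 = 1·40 + 20; 40 = 2·20 + 0 → gcd = 20; 100 = 20·5.
Back-substitution yields 860·(-8) + 460·(15) = 20, so one solution is m = -8·5 = -40, n = 15·5 = 75.
Solutions in m differ by 460/20 = 23; the one in [0, 23) is -40 mod 23 = 6.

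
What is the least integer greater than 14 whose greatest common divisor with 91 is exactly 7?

21

91 = 7·13. Any a with gcd(a, 91) = 7 is a multiple of 7, say 7s, with s coprime to 13.
Need s > 14/7, so s ≥ 3. First s ≥ 3 with gcd(s, 13) = 1 is s = 3. Thus a = 7·3 = 21.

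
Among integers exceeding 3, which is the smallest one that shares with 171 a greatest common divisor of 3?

6

Multiples of 3 above 3: 3·2, 3·3, … . Need the cofactor coprime to 171/3 = 57.
Checking s = 2, 3, … the first with gcd(s, 57) = 1 is s = 2, giving 6.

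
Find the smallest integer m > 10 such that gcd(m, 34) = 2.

Multiples of 2 above 10: 2·6, 2·7, … . Need the cofactor coprime to 34/2 = 17.
Checking s = 6, 7, … the first with gcd(s, 17) = 1 is s = 6, giving 12.

12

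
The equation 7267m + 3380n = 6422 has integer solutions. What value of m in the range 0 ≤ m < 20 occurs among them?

6

Euclid: 7267 = 2·3380 + 507; 3380 = 6·507 + 338; 507 = 1·338 + 169; 338 = 2·169 + 0 → gcd = 169; 6422 = 169·38.
Back-substitution yields 7267·(7) + 3380·(-15) = 169, so one solution is m = 7·38 = 266, n = -15·38 = -570.
Solutions in m differ by 3380/169 = 20; the one in [0, 20) is 266 mod 20 = 6.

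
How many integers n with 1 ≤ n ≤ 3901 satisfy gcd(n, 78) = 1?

1201

78 = 2·3·13. Inclusion–exclusion on these primes:
3901 − ⌊3901/2⌋ − ⌊3901/3⌋ − ⌊3901/13⌋ + ⌊3901/6⌋ + ⌊3901/26⌋ + ⌊3901/39⌋ − ⌊3901/78⌋ = 1201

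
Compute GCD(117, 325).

Euclid: 325 = 2·117 + 91; 117 = 1·91 + 26; 91 = 3·26 + 13; 26 = 2·13 + 0. Last nonzero remainder: 13.

13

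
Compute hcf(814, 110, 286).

22

gcd(814, 110): 814 = 7·110 + 44; 110 = 2·44 + 22; 44 = 2·22 + 0 → 22
gcd(22, 286): 286 = 13·22 + 0 → 22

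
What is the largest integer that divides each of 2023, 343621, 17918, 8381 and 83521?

289

gcd(2023, 343621): 343621 = 169·2023 + 1734; 2023 = 1·1734 + 289; 1734 = 6·289 + 0 → 289
gcd(289, 17918): 17918 = 62·289 + 0 → 289
gcd(289, 8381): 8381 = 29·289 + 0 → 289
gcd(289, 83521): 83521 = 289·289 + 0 → 289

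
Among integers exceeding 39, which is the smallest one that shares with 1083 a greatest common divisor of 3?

1083 = 3·361. Any k with gcd(k, 1083) = 3 is a multiple of 3, say 3s, with s coprime to 361.
Need s > 39/3, so s ≥ 14. First s ≥ 14 with gcd(s, 361) = 1 is s = 14. Thus k = 3·14 = 42.

42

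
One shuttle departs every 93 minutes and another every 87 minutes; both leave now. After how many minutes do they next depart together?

93 = 3 · 31; 87 = 3 · 29
max exponents: 3 · 29 · 31 = 2697

2697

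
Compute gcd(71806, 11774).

Euclid: 71806 = 6·11774 + 1162; 11774 = 10·1162 + 154; 1162 = 7·154 + 84; 154 = 1·84 + 70; 84 = 1·70 + 14; 70 = 5·14 + 0. Last nonzero remainder: 14.

14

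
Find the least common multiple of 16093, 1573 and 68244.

lcm(16093, 1573) = 16093·1573/gcd = 25314289/121 = 209209
lcm(209209, 68244) = 209209·68244/gcd = 14277258996/121 = 117993876

117993876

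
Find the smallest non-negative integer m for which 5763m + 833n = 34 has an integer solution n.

Reduce mod 833: 5763m ≡ 34 (mod 833). With g = gcd(5763, 833) = 17 dividing 34, divide through: 339m ≡ 2 (mod 49).
Since gcd(339, 49) = 1, m ≡ 2·(339)⁻¹ ≡ 24 (mod 49). Smallest non-negative: 24.

24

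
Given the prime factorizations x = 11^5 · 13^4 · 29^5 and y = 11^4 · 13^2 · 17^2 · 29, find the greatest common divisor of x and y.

min exponent per shared prime: 11^4 · 13^2 · 29 = 71755541

71755541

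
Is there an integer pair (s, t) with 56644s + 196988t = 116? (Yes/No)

Yes

By Bézout, 56644s + 196988t = 116 has integer solutions iff gcd(56644, 196988) | 116.
Euclid: 196988 = 3·56644 + 27056; 56644 = 2·27056 + 2532; 27056 = 10·2532 + 1736; 2532 = 1·1736 + 796; 1736 = 2·796 + 144; 796 = 5·144 + 76; 144 = 1·76 + 68; 76 = 1·68 + 8; 68 = 8·8 + 4; 8 = 2·4 + 0. gcd = 4; 116 mod 4 = 0. Yes.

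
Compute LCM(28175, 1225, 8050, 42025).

28175 = 5² · 7² · 23; 1225 = 5² · 7²; 8050 = 2 · 5² · 7 · 23; 42025 = 5² · 41²
lcm takes max exponent of each prime: 2 · 5² · 7² · 23 · 41² = 94724350

94724350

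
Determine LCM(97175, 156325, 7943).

97175 = 5² · 13² · 23; 156325 = 5² · 13² · 37; 7943 = 13² · 47
lcm takes max exponent of each prime: 5² · 13² · 23 · 37 · 47 = 168987325

168987325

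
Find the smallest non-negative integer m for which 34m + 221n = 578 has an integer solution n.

4

Euclid: 221 = 6·34 + 17; 34 = 2·17 + 0 → gcd = 17; 578 = 17·34.
Back-substitution yields 34·(-6) + 221·(1) = 17, so one solution is m = -6·34 = -204, n = 1·34 = 34.
Solutions in m differ by 221/17 = 13; the one in [0, 13) is -204 mod 13 = 4.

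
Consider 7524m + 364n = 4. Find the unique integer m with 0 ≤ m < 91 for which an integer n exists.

Reduce mod 364: 7524m ≡ 4 (mod 364). With g = gcd(7524, 364) = 4 dividing 4, divide through: 1881m ≡ 1 (mod 91).
Since gcd(1881, 91) = 1, m ≡ 1·(1881)⁻¹ ≡ 3 (mod 91). Smallest non-negative: 3.

3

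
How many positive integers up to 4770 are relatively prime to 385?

2973

Prime factors of 385: 5, 7, 11. Count integers ≤ 4770 divisible by none of them.
By inclusion–exclusion: 4770 − ⌊4770/5⌋ − ⌊4770/7⌋ − ⌊4770/11⌋ + ⌊4770/35⌋ + ⌊4770/55⌋ + ⌊4770/77⌋ − ⌊4770/385⌋ = 2973.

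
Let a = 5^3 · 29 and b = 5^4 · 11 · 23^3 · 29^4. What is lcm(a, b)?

max exponent per prime: 5^4 · 11 · 23^3 · 29^4 = 59162729498125

59162729498125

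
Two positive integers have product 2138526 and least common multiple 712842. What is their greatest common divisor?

gcd·lcm = product, so gcd = 2138526/712842 = 3.

3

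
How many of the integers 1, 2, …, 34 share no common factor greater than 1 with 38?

Prime factors of 38: 2, 19. Count integers ≤ 34 divisible by none of them.
By inclusion–exclusion: 34 − ⌊34/2⌋ − ⌊34/19⌋ + ⌊34/38⌋ = 16.

16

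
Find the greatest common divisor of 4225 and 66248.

Euclid: 66248 = 15·4225 + 2873; 4225 = 1·2873 + 1352; 2873 = 2·1352 + 169; 1352 = 8·169 + 0. Last nonzero remainder: 169.

169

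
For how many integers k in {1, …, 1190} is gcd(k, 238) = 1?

480

238 = 2·7·17. Inclusion–exclusion on these primes:
1190 − ⌊1190/2⌋ − ⌊1190/7⌋ − ⌊1190/17⌋ + ⌊1190/14⌋ + ⌊1190/34⌋ + ⌊1190/119⌋ − ⌊1190/238⌋ = 480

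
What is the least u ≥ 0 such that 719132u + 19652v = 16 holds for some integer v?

1318

gcd(719132, 19652) = 4 (Euclid: 719132 = 36·19652 + 11660; 19652 = 1·11660 + 7992; 11660 = 1·7992 + 3668; 7992 = 2·3668 + 656; 3668 = 5·656 + 388; 656 = 1·388 + 268; 388 = 1·268 + 120; 268 = 2·120 + 28; 120 = 4·28 + 8; 28 = 3·8 + 4; 8 = 2·4 + 0), and 4 | 16.
Extended Euclid: 719132·(-2127) + 19652·(77834) = 4. Scale by 4: u₀ = -8508.
General solution u = u₀ + 4913t; reducing mod 4913 gives u = 1318 (and v = -48230).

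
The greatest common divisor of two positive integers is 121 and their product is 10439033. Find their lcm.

86273

gcd·lcm = product, so lcm = 10439033/121 = 86273.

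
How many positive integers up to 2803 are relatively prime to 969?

1667

969 = 3·17·19. Inclusion–exclusion on these primes:
2803 − ⌊2803/3⌋ − ⌊2803/17⌋ − ⌊2803/19⌋ + ⌊2803/51⌋ + ⌊2803/57⌋ + ⌊2803/323⌋ − ⌊2803/969⌋ = 1667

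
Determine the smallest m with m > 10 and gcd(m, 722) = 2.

12

gcd(m, 722) = 2 forces 2 | m; write m = 2s. Then gcd(2s, 2·361) = 2·gcd(s, 361), so need gcd(s, 361) = 1.
2s > 10 gives s ≥ 6. The least s ≥ 6 coprime to 361 is 6, so m = 2·6 = 12.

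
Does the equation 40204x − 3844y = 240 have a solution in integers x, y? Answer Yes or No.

Yes

By Bézout, 40204x − 3844y = 240 has integer solutions iff gcd(40204, 3844) | 240.
Euclid: 40204 = 10·3844 + 1764; 3844 = 2·1764 + 316; 1764 = 5·316 + 184; 316 = 1·184 + 132; 184 = 1·132 + 52; 132 = 2·52 + 28; 52 = 1·28 + 24; 28 = 1·24 + 4; 24 = 6·4 + 0. gcd = 4; 240 mod 4 = 0. Yes.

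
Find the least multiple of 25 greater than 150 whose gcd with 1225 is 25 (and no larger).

200

gcd(k, 1225) = 25 forces 25 | k; write k = 25s. Then gcd(25s, 25·49) = 25·gcd(s, 49), so need gcd(s, 49) = 1.
25s > 150 gives s ≥ 7. The least s ≥ 7 coprime to 49 is 8, so k = 25·8 = 200.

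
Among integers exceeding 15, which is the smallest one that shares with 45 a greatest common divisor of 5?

20

gcd(x, 45) = 5 forces 5 | x; write x = 5s. Then gcd(5s, 5·9) = 5·gcd(s, 9), so need gcd(s, 9) = 1.
5s > 15 gives s ≥ 4. The least s ≥ 4 coprime to 9 is 4, so x = 5·4 = 20.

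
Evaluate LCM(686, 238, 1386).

1154538

686 = 2 · 7³; 238 = 2 · 7 · 17; 1386 = 2 · 3² · 7 · 11
lcm takes max exponent of each prime: 2 · 3² · 7³ · 11 · 17 = 1154538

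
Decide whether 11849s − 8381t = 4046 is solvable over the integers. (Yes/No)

gcd(11849, 8381): 11849 = 1·8381 + 3468; 8381 = 2·3468 + 1445; 3468 = 2·1445 + 578; 1445 = 2·578 + 289; 578 = 2·289 + 0 → 289
289 divides 4046, so a solution exists.

Yes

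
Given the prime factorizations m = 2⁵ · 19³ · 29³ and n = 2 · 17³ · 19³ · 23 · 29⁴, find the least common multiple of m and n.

max exponent per prime: 2⁵ · 17³ · 19³ · 23 · 29⁴ = 17541929970771872

17541929970771872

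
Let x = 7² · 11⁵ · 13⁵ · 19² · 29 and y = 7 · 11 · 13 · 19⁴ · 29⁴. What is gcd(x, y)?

min exponent per shared prime: 7 · 11 · 13 · 19² · 29 = 10479469

10479469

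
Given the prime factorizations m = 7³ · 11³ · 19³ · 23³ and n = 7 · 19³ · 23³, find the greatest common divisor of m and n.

min exponent per shared prime: 7 · 19³ · 23³ = 584174171

584174171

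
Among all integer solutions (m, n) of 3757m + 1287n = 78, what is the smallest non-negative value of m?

24

Reduce mod 1287: 3757m ≡ 78 (mod 1287). With g = gcd(3757, 1287) = 13 dividing 78, divide through: 289m ≡ 6 (mod 99).
Since gcd(289, 99) = 1, m ≡ 6·(289)⁻¹ ≡ 24 (mod 99). Smallest non-negative: 24.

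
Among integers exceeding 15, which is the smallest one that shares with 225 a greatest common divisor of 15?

225 = 15·15. Any m with gcd(m, 225) = 15 is a multiple of 15, say 15s, with s coprime to 15.
Need s > 15/15, so s ≥ 2. First s ≥ 2 with gcd(s, 15) = 1 is s = 2. Thus m = 15·2 = 30.

30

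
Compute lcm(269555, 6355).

342604405

gcd first: 269555 = 42·6355 + 2645; 6355 = 2·2645 + 1065; 2645 = 2·1065 + 515; 1065 = 2·515 + 35; 515 = 14·35 + 25; 35 = 1·25 + 10; 25 = 2·10 + 5; 10 = 2·5 + 0 → gcd = 5
lcm = 269555·6355/gcd = 1713022025/5 = 342604405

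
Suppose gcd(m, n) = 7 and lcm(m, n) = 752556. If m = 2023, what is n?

m·n = gcd·lcm = 7·752556 = 5267892, so n = 5267892/2023 = 2604.

2604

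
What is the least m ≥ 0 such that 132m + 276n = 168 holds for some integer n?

gcd(132, 276) = 12 (Euclid: 276 = 2·132 + 12; 132 = 11·12 + 0), and 12 | 168.
Extended Euclid: 132·(-2) + 276·(1) = 12. Scale by 14: m₀ = -28.
General solution m = m₀ + 23t; reducing mod 23 gives m = 18 (and n = -8).

18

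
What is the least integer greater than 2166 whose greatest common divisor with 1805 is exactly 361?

Multiples of 361 above 2166: 361·7, 361·8, … . Need the cofactor coprime to 1805/361 = 5.
Checking s = 7, 8, … the first with gcd(s, 5) = 1 is s = 7, giving 2527.

2527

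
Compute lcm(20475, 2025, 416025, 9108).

344813168700

20475 = 3² · 5² · 7 · 13; 2025 = 3⁴ · 5²; 416025 = 3² · 5² · 43²; 9108 = 2² · 3² · 11 · 23
lcm takes max exponent of each prime: 2² · 3⁴ · 5² · 7 · 11 · 13 · 23 · 43² = 344813168700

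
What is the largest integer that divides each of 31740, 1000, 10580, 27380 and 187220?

gcd(31740, 1000): 31740 = 31·1000 + 740; 1000 = 1·740 + 260; 740 = 2·260 + 220; 260 = 1·220 + 40; 220 = 5·40 + 20; 40 = 2·20 + 0 → 20
gcd(20, 10580): 10580 = 529·20 + 0 → 20
gcd(20, 27380): 27380 = 1369·20 + 0 → 20
gcd(20, 187220): 187220 = 9361·20 + 0 → 20

20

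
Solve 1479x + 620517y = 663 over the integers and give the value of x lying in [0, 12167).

420

Reduce mod 620517: 1479x ≡ 663 (mod 620517). With g = gcd(1479, 620517) = 51 dividing 663, divide through: 29x ≡ 13 (mod 12167).
Since gcd(29, 12167) = 1, x ≡ 13·(29)⁻¹ ≡ 420 (mod 12167). Smallest non-negative: 420.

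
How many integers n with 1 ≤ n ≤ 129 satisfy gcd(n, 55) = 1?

95

55 = 5·11. Inclusion–exclusion on these primes:
129 − ⌊129/5⌋ − ⌊129/11⌋ + ⌊129/55⌋ = 95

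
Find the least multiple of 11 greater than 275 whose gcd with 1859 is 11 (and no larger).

297

Multiples of 11 above 275: 11·26, 11·27, … . Need the cofactor coprime to 1859/11 = 169.
Checking s = 26, 27, … the first with gcd(s, 169) = 1 is s = 27, giving 297.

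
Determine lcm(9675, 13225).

gcd first: 13225 = 1·9675 + 3550; 9675 = 2·3550 + 2575; 3550 = 1·2575 + 975; 2575 = 2·975 + 625; 975 = 1·625 + 350; 625 = 1·350 + 275; 350 = 1·275 + 75; 275 = 3·75 + 50; 75 = 1·50 + 25; 50 = 2·25 + 0 → gcd = 25
lcm = 9675·13225/gcd = 127951875/25 = 5118075

5118075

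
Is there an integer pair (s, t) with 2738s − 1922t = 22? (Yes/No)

gcd(2738, 1922): 2738 = 1·1922 + 816; 1922 = 2·816 + 290; 816 = 2·290 + 236; 290 = 1·236 + 54; 236 = 4·54 + 20; 54 = 2·20 + 14; 20 = 1·14 + 6; 14 = 2·6 + 2; 6 = 3·2 + 0 → 2
2 divides 22, so a solution exists.

Yes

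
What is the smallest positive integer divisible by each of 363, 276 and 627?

634524

lcm(363, 276) = 363·276/gcd = 100188/3 = 33396
lcm(33396, 627) = 33396·627/gcd = 20939292/33 = 634524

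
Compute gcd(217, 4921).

7

Euclid: 4921 = 22·217 + 147; 217 = 1·147 + 70; 147 = 2·70 + 7; 70 = 10·7 + 0. Last nonzero remainder: 7.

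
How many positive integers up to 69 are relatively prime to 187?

Prime factors of 187: 11, 17. Count integers ≤ 69 divisible by none of them.
By inclusion–exclusion: 69 − ⌊69/11⌋ − ⌊69/17⌋ + ⌊69/187⌋ = 59.

59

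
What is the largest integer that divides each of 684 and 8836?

684 = 2² · 3² · 19
8836 = 2² · 47²
Common: 2² = 4

4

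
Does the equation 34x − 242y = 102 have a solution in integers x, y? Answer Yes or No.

gcd(34, 242): 242 = 7·34 + 4; 34 = 8·4 + 2; 4 = 2·2 + 0 → 2
2 divides 102, so a solution exists.

Yes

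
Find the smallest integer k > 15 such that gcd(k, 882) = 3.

882 = 3·294. Any k with gcd(k, 882) = 3 is a multiple of 3, say 3s, with s coprime to 294.
Need s > 15/3, so s ≥ 6. First s ≥ 6 with gcd(s, 294) = 1 is s = 11. Thus k = 3·11 = 33.

33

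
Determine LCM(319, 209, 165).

319 = 11 · 29; 209 = 11 · 19; 165 = 3 · 5 · 11
lcm takes max exponent of each prime: 3 · 5 · 11 · 19 · 29 = 90915

90915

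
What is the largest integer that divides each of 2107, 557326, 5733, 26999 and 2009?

49

gcd(2107, 557326): 557326 = 264·2107 + 1078; 2107 = 1·1078 + 1029; 1078 = 1·1029 + 49; 1029 = 21·49 + 0 → 49
gcd(49, 5733): 5733 = 117·49 + 0 → 49
gcd(49, 26999): 26999 = 551·49 + 0 → 49
gcd(49, 2009): 2009 = 41·49 + 0 → 49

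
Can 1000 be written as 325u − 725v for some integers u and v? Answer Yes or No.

By Bézout, 325u − 725v = 1000 has integer solutions iff gcd(325, 725) | 1000.
Euclid: 725 = 2·325 + 75; 325 = 4·75 + 25; 75 = 3·25 + 0. gcd = 25; 1000 mod 25 = 0. Yes.

Yes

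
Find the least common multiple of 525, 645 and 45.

67725

lcm(525, 645) = 525·645/gcd = 338625/15 = 22575
lcm(22575, 45) = 22575·45/gcd = 1015875/15 = 67725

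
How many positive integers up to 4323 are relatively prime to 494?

Prime factors of 494: 2, 13, 19. Count integers ≤ 4323 divisible by none of them.
By inclusion–exclusion: 4323 − ⌊4323/2⌋ − ⌊4323/13⌋ − ⌊4323/19⌋ + ⌊4323/26⌋ + ⌊4323/38⌋ + ⌊4323/247⌋ − ⌊4323/494⌋ = 1891.

1891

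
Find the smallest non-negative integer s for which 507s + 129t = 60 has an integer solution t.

22

Euclid: 507 = 3·129 + 120; 129 = 1·120 + 9; 120 = 13·9 + 3; 9 = 3·3 + 0 → gcd = 3; 60 = 3·20.
Back-substitution yields 507·(14) + 129·(-55) = 3, so one solution is s = 14·20 = 280, t = -55·20 = -1100.
Solutions in s differ by 129/3 = 43; the one in [0, 43) is 280 mod 43 = 22.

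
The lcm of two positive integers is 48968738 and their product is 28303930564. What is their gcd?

From gcd × lcm = uv: gcd = 28303930564 / 48968738 = 578.

578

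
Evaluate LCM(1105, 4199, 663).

62985

lcm(1105, 4199) = 1105·4199/gcd = 4639895/221 = 20995
lcm(20995, 663) = 20995·663/gcd = 13919685/221 = 62985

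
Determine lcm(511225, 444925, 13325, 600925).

511225 = 5² · 11² · 13²; 444925 = 5² · 13 · 37²; 13325 = 5² · 13 · 41; 600925 = 5² · 13 · 43²
lcm takes max exponent of each prime: 5² · 11² · 13² · 37² · 41 · 43² = 53056219298225

53056219298225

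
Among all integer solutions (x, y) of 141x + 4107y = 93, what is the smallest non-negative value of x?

991

gcd(141, 4107) = 3 (Euclid: 4107 = 29·141 + 18; 141 = 7·18 + 15; 18 = 1·15 + 3; 15 = 5·3 + 0), and 3 | 93.
Extended Euclid: 141·(-233) + 4107·(8) = 3. Scale by 31: x₀ = -7223.
General solution x = x₀ + 1369t; reducing mod 1369 gives x = 991 (and y = -34).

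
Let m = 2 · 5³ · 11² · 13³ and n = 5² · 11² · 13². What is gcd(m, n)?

511225

min exponent per shared prime: 5² · 11² · 13² = 511225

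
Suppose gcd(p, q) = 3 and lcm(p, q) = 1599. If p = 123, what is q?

39

Using pq = gcd(p,q)·lcm(p,q) = 3·1599 = 4797, we get q = 4797/123 = 39.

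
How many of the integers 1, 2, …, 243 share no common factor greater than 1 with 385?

152

Prime factors of 385: 5, 7, 11. Count integers ≤ 243 divisible by none of them.
By inclusion–exclusion: 243 − ⌊243/5⌋ − ⌊243/7⌋ − ⌊243/11⌋ + ⌊243/35⌋ + ⌊243/55⌋ + ⌊243/77⌋ − ⌊243/385⌋ = 152.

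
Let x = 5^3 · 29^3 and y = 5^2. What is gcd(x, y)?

min exponent per shared prime: 5^2 = 25

25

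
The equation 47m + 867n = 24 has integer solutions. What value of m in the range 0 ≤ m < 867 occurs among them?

351

Reduce mod 867: 47m ≡ 24 (mod 867). With g = gcd(47, 867) = 1 dividing 24, divide through: 47m ≡ 24 (mod 867).
Since gcd(47, 867) = 1, m ≡ 24·(47)⁻¹ ≡ 351 (mod 867). Smallest non-negative: 351.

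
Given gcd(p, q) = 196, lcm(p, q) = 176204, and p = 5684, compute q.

6076

p·q = gcd·lcm = 196·176204 = 34535984, so q = 34535984/5684 = 6076.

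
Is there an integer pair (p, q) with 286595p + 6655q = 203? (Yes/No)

No

By Bézout, 286595p + 6655q = 203 has integer solutions iff gcd(286595, 6655) | 203.
Euclid: 286595 = 43·6655 + 430; 6655 = 15·430 + 205; 430 = 2·205 + 20; 205 = 10·20 + 5; 20 = 4·5 + 0. gcd = 5; 203 mod 5 = 3. No.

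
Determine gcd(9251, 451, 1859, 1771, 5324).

11

gcd(9251, 451): 9251 = 20·451 + 231; 451 = 1·231 + 220; 231 = 1·220 + 11; 220 = 20·11 + 0 → 11
gcd(11, 1859): 1859 = 169·11 + 0 → 11
gcd(11, 1771): 1771 = 161·11 + 0 → 11
gcd(11, 5324): 5324 = 484·11 + 0 → 11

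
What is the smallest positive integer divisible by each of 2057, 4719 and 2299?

1524237

2057 = 11² · 17; 4719 = 3 · 11² · 13; 2299 = 11² · 19
lcm takes max exponent of each prime: 3 · 11² · 13 · 17 · 19 = 1524237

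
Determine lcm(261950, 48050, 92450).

261950 = 2 · 5² · 13² · 31; 48050 = 2 · 5² · 31²; 92450 = 2 · 5² · 43²
lcm takes max exponent of each prime: 2 · 5² · 13² · 31² · 43² = 15014712050

15014712050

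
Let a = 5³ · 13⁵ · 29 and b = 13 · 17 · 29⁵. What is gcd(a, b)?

min exponent per shared prime: 13 · 29 = 377

377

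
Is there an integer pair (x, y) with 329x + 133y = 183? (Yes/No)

No

gcd(329, 133): 329 = 2·133 + 63; 133 = 2·63 + 7; 63 = 9·7 + 0 → 7
7 does not divide 183, so a solution does not exist.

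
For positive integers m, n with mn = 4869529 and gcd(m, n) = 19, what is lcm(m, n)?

gcd·lcm = product, so lcm = 4869529/19 = 256291.

256291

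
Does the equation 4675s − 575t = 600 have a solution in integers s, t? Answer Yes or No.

gcd(4675, 575): 4675 = 8·575 + 75; 575 = 7·75 + 50; 75 = 1·50 + 25; 50 = 2·25 + 0 → 25
25 divides 600, so a solution exists.

Yes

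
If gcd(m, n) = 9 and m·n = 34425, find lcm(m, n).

For any two positive integers, gcd × lcm equals their product. Hence lcm = 34425 / 9 = 3825.

3825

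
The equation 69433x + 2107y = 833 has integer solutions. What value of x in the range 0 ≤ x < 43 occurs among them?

13

Euclid: 69433 = 32·2107 + 2009; 2107 = 1·2009 + 98; 2009 = 20·98 + 49; 98 = 2·49 + 0 → gcd = 49; 833 = 49·17.
Back-substitution yields 69433·(21) + 2107·(-692) = 49, so one solution is x = 21·17 = 357, y = -692·17 = -11764.
Solutions in x differ by 2107/49 = 43; the one in [0, 43) is 357 mod 43 = 13.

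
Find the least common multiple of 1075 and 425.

gcd first: 1075 = 2·425 + 225; 425 = 1·225 + 200; 225 = 1·200 + 25; 200 = 8·25 + 0 → gcd = 25
lcm = 1075·425/gcd = 456875/25 = 18275

18275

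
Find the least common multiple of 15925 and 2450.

31850

gcd first: 15925 = 6·2450 + 1225; 2450 = 2·1225 + 0 → gcd = 1225
lcm = 15925·2450/gcd = 39016250/1225 = 31850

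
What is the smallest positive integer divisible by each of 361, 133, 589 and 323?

1331729

361 = 19²; 133 = 7 · 19; 589 = 19 · 31; 323 = 17 · 19
lcm takes max exponent of each prime: 7 · 17 · 19² · 31 = 1331729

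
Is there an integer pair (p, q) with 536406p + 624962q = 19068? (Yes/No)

No

gcd(536406, 624962): 624962 = 1·536406 + 88556; 536406 = 6·88556 + 5070; 88556 = 17·5070 + 2366; 5070 = 2·2366 + 338; 2366 = 7·338 + 0 → 338
338 does not divide 19068, so a solution does not exist.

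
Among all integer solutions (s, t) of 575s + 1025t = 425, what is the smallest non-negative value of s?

15

Euclid: 1025 = 1·575 + 450; 575 = 1·450 + 125; 450 = 3·125 + 75; 125 = 1·75 + 50; 75 = 1·50 + 25; 50 = 2·25 + 0 → gcd = 25; 425 = 25·17.
Back-substitution yields 575·(-16) + 1025·(9) = 25, so one solution is s = -16·17 = -272, t = 9·17 = 153.
Solutions in s differ by 1025/25 = 41; the one in [0, 41) is -272 mod 41 = 15.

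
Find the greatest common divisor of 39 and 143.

13

39 = 3 · 13
143 = 11 · 13
Common: 13 = 13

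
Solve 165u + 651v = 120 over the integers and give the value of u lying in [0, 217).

198

Reduce mod 651: 165u ≡ 120 (mod 651). With g = gcd(165, 651) = 3 dividing 120, divide through: 55u ≡ 40 (mod 217).
Since gcd(55, 217) = 1, u ≡ 40·(55)⁻¹ ≡ 198 (mod 217). Smallest non-negative: 198.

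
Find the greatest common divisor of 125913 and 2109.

57

125913 = 3 · 19 · 47²
2109 = 3 · 19 · 37
Common: 3 · 19 = 57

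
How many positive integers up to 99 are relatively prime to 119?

119 = 7·17. Inclusion–exclusion on these primes:
99 − ⌊99/7⌋ − ⌊99/17⌋ + ⌊99/119⌋ = 80

80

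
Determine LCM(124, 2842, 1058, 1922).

2889569396

lcm(124, 2842) = 124·2842/gcd = 352408/2 = 176204
lcm(176204, 1058) = 176204·1058/gcd = 186423832/2 = 93211916
lcm(93211916, 1922) = 93211916·1922/gcd = 179153302552/62 = 2889569396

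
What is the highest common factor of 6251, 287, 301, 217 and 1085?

gcd(6251, 287): 6251 = 21·287 + 224; 287 = 1·224 + 63; 224 = 3·63 + 35; 63 = 1·35 + 28; 35 = 1·28 + 7; 28 = 4·7 + 0 → 7
gcd(7, 301): 301 = 43·7 + 0 → 7
gcd(7, 217): 217 = 31·7 + 0 → 7
gcd(7, 1085): 1085 = 155·7 + 0 → 7

7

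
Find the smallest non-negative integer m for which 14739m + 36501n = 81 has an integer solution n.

5057

Euclid: 36501 = 2·14739 + 7023; 14739 = 2·7023 + 693; 7023 = 10·693 + 93; 693 = 7·93 + 42; 93 = 2·42 + 9; 42 = 4·9 + 6; 9 = 1·6 + 3; 6 = 2·3 + 0 → gcd = 3; 81 = 3·27.
Back-substitution yields 14739·(-4319) + 36501·(1744) = 3, so one solution is m = -4319·27 = -116613, n = 1744·27 = 47088.
Solutions in m differ by 36501/3 = 12167; the one in [0, 12167) is -116613 mod 12167 = 5057.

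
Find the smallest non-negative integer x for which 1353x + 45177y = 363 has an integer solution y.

234

Reduce mod 45177: 1353x ≡ 363 (mod 45177). With g = gcd(1353, 45177) = 33 dividing 363, divide through: 41x ≡ 11 (mod 1369).
Since gcd(41, 1369) = 1, x ≡ 11·(41)⁻¹ ≡ 234 (mod 1369). Smallest non-negative: 234.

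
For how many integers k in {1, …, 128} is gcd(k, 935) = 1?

88

935 = 5·11·17. Inclusion–exclusion on these primes:
128 − ⌊128/5⌋ − ⌊128/11⌋ − ⌊128/17⌋ + ⌊128/55⌋ + ⌊128/85⌋ + ⌊128/187⌋ − ⌊128/935⌋ = 88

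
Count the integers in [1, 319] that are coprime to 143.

Prime factors of 143: 11, 13. Count integers ≤ 319 divisible by none of them.
By inclusion–exclusion: 319 − ⌊319/11⌋ − ⌊319/13⌋ + ⌊319/143⌋ = 268.

268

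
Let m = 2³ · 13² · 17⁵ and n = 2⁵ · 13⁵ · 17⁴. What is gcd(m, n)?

112920392

min exponent per shared prime: 2³ · 13² · 17⁴ = 112920392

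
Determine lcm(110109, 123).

4514469

gcd first: 110109 = 895·123 + 24; 123 = 5·24 + 3; 24 = 8·3 + 0 → gcd = 3
lcm = 110109·123/gcd = 13543407/3 = 4514469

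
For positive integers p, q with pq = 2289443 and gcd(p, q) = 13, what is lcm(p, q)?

176111

Since gcd(p,q)·lcm(p,q) = pq, lcm = 2289443/13 = 176111.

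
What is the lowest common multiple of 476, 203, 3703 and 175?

182557900

lcm(476, 203) = 476·203/gcd = 96628/7 = 13804
lcm(13804, 3703) = 13804·3703/gcd = 51116212/7 = 7302316
lcm(7302316, 175) = 7302316·175/gcd = 1277905300/7 = 182557900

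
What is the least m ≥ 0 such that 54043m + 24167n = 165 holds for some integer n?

Reduce mod 24167: 54043m ≡ 165 (mod 24167). With g = gcd(54043, 24167) = 11 dividing 165, divide through: 4913m ≡ 15 (mod 2197).
Since gcd(4913, 2197) = 1, m ≡ 15·(4913)⁻¹ ≡ 635 (mod 2197). Smallest non-negative: 635.

635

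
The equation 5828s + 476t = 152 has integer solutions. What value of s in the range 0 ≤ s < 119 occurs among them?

Reduce mod 476: 5828s ≡ 152 (mod 476). With g = gcd(5828, 476) = 4 dividing 152, divide through: 1457s ≡ 38 (mod 119).
Since gcd(1457, 119) = 1, s ≡ 38·(1457)⁻¹ ≡ 108 (mod 119). Smallest non-negative: 108.

108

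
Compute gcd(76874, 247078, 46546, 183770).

34

76874 = 2 · 7 · 17² · 19; 247078 = 2 · 13² · 17 · 43; 46546 = 2 · 17 · 37²; 183770 = 2 · 5 · 17 · 23 · 47
gcd takes min exponent of each prime: 2 · 17 = 34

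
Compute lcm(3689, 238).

7378

3689 = 7 · 17 · 31; 238 = 2 · 7 · 17
max exponents: 2 · 7 · 17 · 31 = 7378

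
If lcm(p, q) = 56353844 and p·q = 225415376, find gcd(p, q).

4

From gcd × lcm = pq: gcd = 225415376 / 56353844 = 4.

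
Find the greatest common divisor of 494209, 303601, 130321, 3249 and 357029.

361

gcd(494209, 303601): 494209 = 1·303601 + 190608; 303601 = 1·190608 + 112993; 190608 = 1·112993 + 77615; 112993 = 1·77615 + 35378; 77615 = 2·35378 + 6859; 35378 = 5·6859 + 1083; 6859 = 6·1083 + 361; 1083 = 3·361 + 0 → 361
gcd(361, 130321): 130321 = 361·361 + 0 → 361
gcd(361, 3249): 3249 = 9·361 + 0 → 361
gcd(361, 357029): 357029 = 989·361 + 0 → 361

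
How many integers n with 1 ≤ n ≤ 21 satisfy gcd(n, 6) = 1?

Prime factors of 6: 2, 3. Count integers ≤ 21 divisible by none of them.
By inclusion–exclusion: 21 − ⌊21/2⌋ − ⌊21/3⌋ + ⌊21/6⌋ = 7.

7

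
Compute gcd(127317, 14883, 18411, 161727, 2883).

3

gcd(127317, 14883): 127317 = 8·14883 + 8253; 14883 = 1·8253 + 6630; 8253 = 1·6630 + 1623; 6630 = 4·1623 + 138; 1623 = 11·138 + 105; 138 = 1·105 + 33; 105 = 3·33 + 6; 33 = 5·6 + 3; 6 = 2·3 + 0 → 3
gcd(3, 18411): 18411 = 6137·3 + 0 → 3
gcd(3, 161727): 161727 = 53909·3 + 0 → 3
gcd(3, 2883): 2883 = 961·3 + 0 → 3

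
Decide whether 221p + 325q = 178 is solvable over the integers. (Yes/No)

By Bézout, 221p + 325q = 178 has integer solutions iff gcd(221, 325) | 178.
Euclid: 325 = 1·221 + 104; 221 = 2·104 + 13; 104 = 8·13 + 0. gcd = 13; 178 mod 13 = 9. No.

No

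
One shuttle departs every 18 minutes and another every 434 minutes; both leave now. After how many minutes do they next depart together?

18 = 2 · 3²; 434 = 2 · 7 · 31
max exponents: 2 · 3² · 7 · 31 = 3906

3906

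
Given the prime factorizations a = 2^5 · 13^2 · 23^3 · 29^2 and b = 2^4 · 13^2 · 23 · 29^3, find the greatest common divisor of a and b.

min exponent per shared prime: 2^4 · 13^2 · 23 · 29^2 = 52303472

52303472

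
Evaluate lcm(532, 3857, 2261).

532 = 2² · 7 · 19; 3857 = 7 · 19 · 29; 2261 = 7 · 17 · 19
lcm takes max exponent of each prime: 2² · 7 · 17 · 19 · 29 = 262276

262276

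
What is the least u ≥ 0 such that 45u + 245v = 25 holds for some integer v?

6

Reduce mod 245: 45u ≡ 25 (mod 245). With g = gcd(45, 245) = 5 dividing 25, divide through: 9u ≡ 5 (mod 49).
Since gcd(9, 49) = 1, u ≡ 5·(9)⁻¹ ≡ 6 (mod 49). Smallest non-negative: 6.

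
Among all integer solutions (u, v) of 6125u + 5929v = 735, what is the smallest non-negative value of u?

34

Reduce mod 5929: 6125u ≡ 735 (mod 5929). With g = gcd(6125, 5929) = 49 dividing 735, divide through: 125u ≡ 15 (mod 121).
Since gcd(125, 121) = 1, u ≡ 15·(125)⁻¹ ≡ 34 (mod 121). Smallest non-negative: 34.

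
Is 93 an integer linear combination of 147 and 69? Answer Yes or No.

gcd(147, 69): 147 = 2·69 + 9; 69 = 7·9 + 6; 9 = 1·6 + 3; 6 = 2·3 + 0 → 3
3 divides 93, so a solution exists.

Yes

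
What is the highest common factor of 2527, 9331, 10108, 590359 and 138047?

gcd(2527, 9331): 9331 = 3·2527 + 1750; 2527 = 1·1750 + 777; 1750 = 2·777 + 196; 777 = 3·196 + 189; 196 = 1·189 + 7; 189 = 27·7 + 0 → 7
gcd(7, 10108): 10108 = 1444·7 + 0 → 7
gcd(7, 590359): 590359 = 84337·7 + 0 → 7
gcd(7, 138047): 138047 = 19721·7 + 0 → 7

7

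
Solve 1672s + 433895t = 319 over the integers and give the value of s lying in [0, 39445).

12197

gcd(1672, 433895) = 11 (Euclid: 433895 = 259·1672 + 847; 1672 = 1·847 + 825; 847 = 1·825 + 22; 825 = 37·22 + 11; 22 = 2·11 + 0), and 11 | 319.
Extended Euclid: 1672·(19463) + 433895·(-75) = 11. Scale by 29: s₀ = 564427.
General solution s = s₀ + 39445k; reducing mod 39445 gives s = 12197 (and t = -47).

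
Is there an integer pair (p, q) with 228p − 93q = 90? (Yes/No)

Yes

gcd(228, 93): 228 = 2·93 + 42; 93 = 2·42 + 9; 42 = 4·9 + 6; 9 = 1·6 + 3; 6 = 2·3 + 0 → 3
3 divides 90, so a solution exists.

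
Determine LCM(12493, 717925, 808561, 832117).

2746710858367215025

12493 = 13 · 31²; 717925 = 5² · 13 · 47²; 808561 = 13 · 37 · 41²; 832117 = 11² · 13 · 23²
lcm takes max exponent of each prime: 5² · 11² · 13 · 23² · 31² · 37 · 41² · 47² = 2746710858367215025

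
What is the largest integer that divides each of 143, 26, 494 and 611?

143 = 11 · 13; 26 = 2 · 13; 494 = 2 · 13 · 19; 611 = 13 · 47
gcd takes min exponent of each prime: 13 = 13

13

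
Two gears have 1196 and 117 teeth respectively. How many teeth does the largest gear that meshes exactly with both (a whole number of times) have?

13

1196 = 2² · 13 · 23
117 = 3² · 13
Common: 13 = 13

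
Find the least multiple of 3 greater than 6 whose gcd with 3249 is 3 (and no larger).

12

3249 = 3·1083. Any x with gcd(x, 3249) = 3 is a multiple of 3, say 3s, with s coprime to 1083.
Need s > 6/3, so s ≥ 3. First s ≥ 3 with gcd(s, 1083) = 1 is s = 4. Thus x = 3·4 = 12.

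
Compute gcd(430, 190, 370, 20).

gcd(430, 190): 430 = 2·190 + 50; 190 = 3·50 + 40; 50 = 1·40 + 10; 40 = 4·10 + 0 → 10
gcd(10, 370): 370 = 37·10 + 0 → 10
gcd(10, 20): 20 = 2·10 + 0 → 10

10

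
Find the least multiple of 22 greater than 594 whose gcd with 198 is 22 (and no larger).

198 = 22·9. Any x with gcd(x, 198) = 22 is a multiple of 22, say 22s, with s coprime to 9.
Need s > 594/22, so s ≥ 28. First s ≥ 28 with gcd(s, 9) = 1 is s = 28. Thus x = 22·28 = 616.

616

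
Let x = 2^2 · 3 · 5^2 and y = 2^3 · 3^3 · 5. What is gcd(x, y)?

min exponent per shared prime: 2^2 · 3 · 5 = 60

60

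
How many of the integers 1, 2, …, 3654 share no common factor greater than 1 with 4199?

Prime factors of 4199: 13, 17, 19. Count integers ≤ 3654 divisible by none of them.
By inclusion–exclusion: 3654 − ⌊3654/13⌋ − ⌊3654/17⌋ − ⌊3654/19⌋ + ⌊3654/221⌋ + ⌊3654/247⌋ + ⌊3654/323⌋ − ⌊3654/4199⌋ = 3008.

3008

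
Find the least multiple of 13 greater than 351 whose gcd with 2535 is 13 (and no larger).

2535 = 13·195. Any k with gcd(k, 2535) = 13 is a multiple of 13, say 13s, with s coprime to 195.
Need s > 351/13, so s ≥ 28. First s ≥ 28 with gcd(s, 195) = 1 is s = 28. Thus k = 13·28 = 364.

364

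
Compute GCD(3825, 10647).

9

Euclid: 10647 = 2·3825 + 2997; 3825 = 1·2997 + 828; 2997 = 3·828 + 513; 828 = 1·513 + 315; 513 = 1·315 + 198; 315 = 1·198 + 117; 198 = 1·117 + 81; 117 = 1·81 + 36; 81 = 2·36 + 9; 36 = 4·9 + 0. Last nonzero remainder: 9.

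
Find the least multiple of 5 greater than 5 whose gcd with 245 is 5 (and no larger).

10

gcd(t, 245) = 5 forces 5 | t; write t = 5s. Then gcd(5s, 5·49) = 5·gcd(s, 49), so need gcd(s, 49) = 1.
5s > 5 gives s ≥ 2. The least s ≥ 2 coprime to 49 is 2, so t = 5·2 = 10.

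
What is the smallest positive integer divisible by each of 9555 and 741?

181545

gcd first: 9555 = 12·741 + 663; 741 = 1·663 + 78; 663 = 8·78 + 39; 78 = 2·39 + 0 → gcd = 39
lcm = 9555·741/gcd = 7080255/39 = 181545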